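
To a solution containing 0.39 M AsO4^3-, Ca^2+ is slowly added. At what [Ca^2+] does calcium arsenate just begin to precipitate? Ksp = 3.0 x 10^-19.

Ca3(AsO4)2(s) <=> 3 Ca^2+ + 2 AsO4^3-
Ksp = [Ca^2+]^3[AsO4^3-]^2
Precipitation begins when Q = Ksp. With [AsO4^3-] = 0.39 M:
3.0 x 10^-19 = (0.39)^2 × [Ca^2+]^3
[Ca^2+] = (3.0 x 10^-19 / 1.52 × 10^-1)^(1/3) = 1.3 x 10^-6 M

[Ca^2+] ≈ 1.3 × 10^-6 M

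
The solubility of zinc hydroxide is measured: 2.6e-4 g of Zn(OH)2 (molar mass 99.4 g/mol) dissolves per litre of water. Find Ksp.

Molar solubility s = (2.6 x 10^-4 g/L) / (99.4 g/mol) = 2.62 x 10^-6 M.
Zn(OH)2(s) ⇌ Zn^2+(aq) + 2 OH^-(aq)
For each mole of Zn(OH)2 that dissolves: [Zn^2+] = s, [OH^-] = 2s.
Ksp = [Zn^2+][OH^-]^2
Ksp = s(2s)^2 = 4s^3
Ksp = 4 × (2.62 × 10^-6)^3 = 7.2 × 10^-17

Ksp = 7.2 × 10^-17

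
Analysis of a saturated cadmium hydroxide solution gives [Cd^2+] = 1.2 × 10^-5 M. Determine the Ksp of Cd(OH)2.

Cd(OH)2(s) <=> Cd^2+ + 2 OH^-
Stoichiometry gives [OH^-] = (2/1)[Cd^2+] = 2.40 × 10^-5 M.
Ksp = [Cd^2+][OH^-]^2
Ksp = 1.2 × 10^-5 × (2.40 x 10^-5)^2 = 6.9 × 10^-15

Ksp = 6.9 x 10^-15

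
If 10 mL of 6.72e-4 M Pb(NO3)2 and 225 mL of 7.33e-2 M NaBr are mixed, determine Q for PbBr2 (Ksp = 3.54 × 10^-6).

Q = 1.41 × 10^-7

Total volume = 10 + 225 = 235 mL.
[Pb^2+] = 6.72 × 10^-4 × (10/235) = 2.860 x 10^-5 M
[Br^-] = 7.33 x 10^-2 × (225/235) = 7.018 × 10^-2 M
PbBr2(s) ⇌ Pb^2+ + 2 Br^-, so Q = [Pb^2+][Br^-]^2
Q = (2.860 × 10^-5)(7.018 × 10^-2)^2 = 1.41 × 10^-7
Q < Ksp, so no precipitate of PbBr2 forms.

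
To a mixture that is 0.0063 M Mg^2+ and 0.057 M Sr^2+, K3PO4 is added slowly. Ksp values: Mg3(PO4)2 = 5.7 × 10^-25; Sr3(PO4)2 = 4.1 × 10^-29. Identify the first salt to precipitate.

Precipitation of each salt starts when its ion product equals its Ksp.
For Mg3(PO4)2: 5.7 × 10^-25 = (0.0063)^3 × [PO4^3-]^2  ⇒  [PO4^3-] = 1.5 x 10^-9 M.
For Sr3(PO4)2: 4.1 × 10^-29 = (0.057)^3 × [PO4^3-]^2  ⇒  [PO4^3-] = 4.7 × 10^-13 M.
The salt with the lower threshold [PO4^3-] precipitates first: Sr3(PO4)2.

Sr3(PO4)2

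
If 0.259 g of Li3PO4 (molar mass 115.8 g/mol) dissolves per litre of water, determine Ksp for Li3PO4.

Molar solubility s = (2.59 x 10^-1 g/L) / (115.8 g/mol) = 2.237 x 10^-3 M.
Li3PO4(s) ⇌ 3 Li^+ + PO4^3-
If s mol/L of Li3PO4 dissolves, [Li^+] = 3s and [PO4^3-] = s.
Ksp = [Li^+]^3[PO4^3-]
So Ksp = (3s)^3 × s = 27s^4
Ksp = 27 × (2.237 x 10^-3)^4 = 6.76 × 10^-10

Ksp = 6.76 x 10^-10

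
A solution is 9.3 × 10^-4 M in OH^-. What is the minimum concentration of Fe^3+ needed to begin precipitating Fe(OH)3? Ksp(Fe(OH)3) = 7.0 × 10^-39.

Fe(OH)3(s) <=> Fe^3+(aq) + 3 OH^-(aq)
Ksp = [Fe^3+][OH^-]^3
Precipitation begins when Q = Ksp. With [OH^-] = 9.3 × 10^-4 M:
7.0 × 10^-39 = (9.3 × 10^-4)^3 × [Fe^3+]
[Fe^3+] = (7.0 × 10^-39 / 8.04 × 10^-10) = 8.7 × 10^-30 M

[Fe^3+] ≈ 8.7 × 10^-30 M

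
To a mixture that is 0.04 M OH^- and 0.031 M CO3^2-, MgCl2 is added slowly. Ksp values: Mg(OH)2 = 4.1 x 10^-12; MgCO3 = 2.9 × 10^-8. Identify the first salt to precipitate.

Precipitation of each salt starts when its ion product equals its Ksp.
For Mg(OH)2: 4.1 x 10^-12 = (0.04)^2 × [Mg^2+]  ⇒  [Mg^2+] = 2.6 × 10^-9 M.
For MgCO3: 2.9 × 10^-8 = 0.031 × [Mg^2+]  ⇒  [Mg^2+] = 9.4 x 10^-7 M.
The salt with the lower threshold [Mg^2+] precipitates first: Mg(OH)2.

Mg(OH)2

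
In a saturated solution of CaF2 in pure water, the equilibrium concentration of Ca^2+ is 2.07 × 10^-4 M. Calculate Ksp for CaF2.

3.55e-11

CaF2(s) ⇌ Ca^2+(aq) + 2 F^-(aq)
Stoichiometry gives [F^-] = (2/1)[Ca^2+] = 4.140 × 10^-4 M.
Ksp = [Ca^2+][F^-]^2
Ksp = 2.07 × 10^-4 × (4.140 × 10^-4)^2 = 3.55 x 10^-11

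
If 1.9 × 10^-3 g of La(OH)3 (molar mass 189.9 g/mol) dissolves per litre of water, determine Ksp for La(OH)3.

Ksp ≈ 2.7 × 10^-19

Molar solubility s = (1.9 × 10^-3 g/L) / (189.9 g/mol) = 1.00 x 10^-5 M.
La(OH)3(s) ⇌ La^3+ + 3 OH^-
Let s = molar solubility. Then [La^3+] = s and [OH^-] = 3s.
Ksp = [La^3+][OH^-]^3
Substituting: Ksp = s(3s)^3 = 27s^4
With s = 1.00 × 10^-5: Ksp = 2.7 × 10^-19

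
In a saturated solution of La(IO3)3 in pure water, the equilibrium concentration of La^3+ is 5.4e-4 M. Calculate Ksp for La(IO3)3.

La(IO3)3(s) ⇌ La^3+(aq) + 3 IO3^-(aq)
Stoichiometry gives [IO3^-] = (3/1)[La^3+] = 1.62 × 10^-3 M.
Ksp = [La^3+][IO3^-]^3
Ksp = 5.4 × 10^-4 × (1.62 × 10^-3)^3 = 2.3 × 10^-12

Ksp = 2.3 x 10^-12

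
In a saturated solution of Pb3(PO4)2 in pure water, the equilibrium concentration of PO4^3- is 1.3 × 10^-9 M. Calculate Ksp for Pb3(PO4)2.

Pb3(PO4)2(s) ⇌ 3 Pb^2+(aq) + 2 PO4^3-(aq)
Stoichiometry gives [Pb^2+] = (3/2)[PO4^3-] = 1.95 × 10^-9 M.
Ksp = [Pb^2+]^3[PO4^3-]^2
Ksp = (1.95 x 10^-9)^3 × (1.3 x 10^-9)^2 = 1.3 x 10^-44

1.3 x 10^-44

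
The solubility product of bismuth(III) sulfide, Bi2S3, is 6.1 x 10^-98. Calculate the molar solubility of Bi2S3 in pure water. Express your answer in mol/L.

s = 1.4 x 10^-20 M

Bi2S3(s) ⇌ 2 Bi^3+(aq) + 3 S^2-(aq)
Ksp = [Bi^3+]^2[S^2-]^3
If s mol/L of Bi2S3 dissolves, [Bi^3+] = 2s and [S^2-] = 3s.
Substituting: Ksp = (2s)^2(3s)^3 = 108s^5
Solving, s = (6.1 x 10^-98/108)^(1/5) = 1.4 × 10^-20 M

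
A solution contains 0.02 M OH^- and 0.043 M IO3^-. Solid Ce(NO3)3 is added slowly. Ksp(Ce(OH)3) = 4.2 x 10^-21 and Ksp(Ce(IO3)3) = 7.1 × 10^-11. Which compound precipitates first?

Ce(OH)3

Each salt begins to precipitate when Q = Ksp, i.e. when [Ce^3+] reaches its threshold.
For Ce(OH)3: 4.2 x 10^-21 = (0.02)^3 × [Ce^3+]  ⇒  [Ce^3+] = 5.3 × 10^-16 M.
For Ce(IO3)3: 7.1 × 10^-11 = (0.043)^3 × [Ce^3+]  ⇒  [Ce^3+] = 8.9 × 10^-7 M.
The salt with the lower threshold [Ce^3+] precipitates first: Ce(OH)3.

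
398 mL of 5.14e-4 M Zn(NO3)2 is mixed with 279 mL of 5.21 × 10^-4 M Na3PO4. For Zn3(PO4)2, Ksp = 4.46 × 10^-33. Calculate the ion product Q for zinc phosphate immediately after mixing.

Total volume = 398 + 279 = 677 mL.
[Zn^2+] = 5.14 x 10^-4 × (398/677) = 3.022 x 10^-4 M
[PO4^3-] = 5.21 x 10^-4 × (279/677) = 2.147 × 10^-4 M
Zn3(PO4)2(s) ⇌ 3 Zn^2+(aq) + 2 PO4^3-(aq), so Q = [Zn^2+]^3[PO4^3-]^2
Q = (3.022 × 10^-4)^3(2.147 × 10^-4)^2 = 1.27 x 10^-18
Q > Ksp, so Zn3(PO4)2 will precipitate.

Q = 1.27 × 10^-18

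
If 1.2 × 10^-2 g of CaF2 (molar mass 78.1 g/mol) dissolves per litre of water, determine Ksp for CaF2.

Molar solubility s = (1.2 × 10^-2 g/L) / (78.1 g/mol) = 1.54 × 10^-4 M.
CaF2(s) ⇌ Ca^2+(aq) + 2 F^-(aq)
If s mol/L of CaF2 dissolves, [Ca^2+] = s and [F^-] = 2s.
Ksp = [Ca^2+][F^-]^2
So Ksp = s × (2s)^2 = 4s^3
With s = 1.54 × 10^-4: Ksp = 1.5 × 10^-11

Ksp = 1.5 × 10^-11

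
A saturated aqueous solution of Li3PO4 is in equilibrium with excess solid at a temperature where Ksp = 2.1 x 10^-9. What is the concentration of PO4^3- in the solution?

Li3PO4(s) ⇌ 3 Li^+(aq) + PO4^3-(aq)
Ksp = [Li^+]^3[PO4^3-]
For each mole of Li3PO4 that dissolves: [Li^+] = 3s, [PO4^3-] = s.
So Ksp = (3s)^3 × s = 27s^4
s^4 = 2.1 x 10^-9 / 27, so s = 2.97 x 10^-3 M
[PO4^3-] = s = 3.0 × 10^-3 M

[PO4^3-] ≈ 3.0e-3 M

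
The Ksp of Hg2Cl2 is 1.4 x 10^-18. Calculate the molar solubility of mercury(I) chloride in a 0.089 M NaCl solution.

s ≈ 1.8 x 10^-16 M

Hg2Cl2(s) ⇌ Hg2^2+ + 2 Cl^-
Ksp = [Hg2^2+][Cl^-]^2
Let s be the molar solubility in this solution. [Hg2^2+] = s, [Cl^-] = 0.089 + 2s ≈ 0.089 (since Cl^- from NaCl dominates).
Ksp ≈ s × (0.089)^2
s = 1.8 × 10^-16 M
Check: 2s = 3.5 × 10^-16 ≪ 0.089, so the approximation is valid.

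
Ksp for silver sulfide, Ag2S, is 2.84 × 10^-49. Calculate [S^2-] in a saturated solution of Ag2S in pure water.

Ag2S(s) <=> 2 Ag^+ + S^2-
Ksp = [Ag^+]^2[S^2-]
With molar solubility s: [Ag^+] = 2s, [S^2-] = s.
So Ksp = (2s)^2 × s = 4s^3
s = (2.84 × 10^-49 / 4)^(1/3) = 4.141 x 10^-17 M
[S^2-] = s = 4.14 × 10^-17 M

[S^2-] = 4.14 × 10^-17 M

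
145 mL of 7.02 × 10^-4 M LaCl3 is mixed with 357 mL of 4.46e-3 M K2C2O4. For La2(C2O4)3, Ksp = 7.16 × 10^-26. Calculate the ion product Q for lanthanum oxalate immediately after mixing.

Total volume = 145 + 357 = 502 mL.
[La^3+] = 7.02 × 10^-4 × (145/502) = 2.028 x 10^-4 M
[C2O4^2-] = 4.46 x 10^-3 × (357/502) = 3.172 × 10^-3 M
La2(C2O4)3(s) ⇌ 2 La^3+ + 3 C2O4^2-, so Q = [La^3+]^2[C2O4^2-]^3
Q = (2.028 × 10^-4)^2(3.172 × 10^-3)^3 = 1.31 x 10^-15
Q > Ksp, so La2(C2O4)3 will precipitate.

1.31e-15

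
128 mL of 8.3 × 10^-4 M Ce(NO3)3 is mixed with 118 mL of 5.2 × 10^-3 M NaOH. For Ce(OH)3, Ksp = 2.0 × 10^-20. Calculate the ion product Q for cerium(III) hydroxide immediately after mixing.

Total volume = 128 + 118 = 246 mL.
[Ce^3+] = 8.3 × 10^-4 × (128/246) = 4.32 × 10^-4 M
[OH^-] = 5.2 × 10^-3 × (118/246) = 2.49 × 10^-3 M
Ce(OH)3(s) ⇌ Ce^3+ + 3 OH^-, so Q = [Ce^3+][OH^-]^3
Q = (4.32 × 10^-4)(2.49 x 10^-3)^3 = 6.7 x 10^-12
Q > Ksp, so Ce(OH)3 will precipitate.

Q ≈ 6.7e-12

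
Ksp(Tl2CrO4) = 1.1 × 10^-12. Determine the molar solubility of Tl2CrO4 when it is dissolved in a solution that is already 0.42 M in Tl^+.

s ≈ 6.2e-12 M

Tl2CrO4(s) <=> 2 Tl^+ + CrO4^2-
Ksp = [Tl^+]^2[CrO4^2-]
Let s be the molar solubility in this solution. [Tl^+] = 0.42 + 2s ≈ 0.42, [CrO4^2-] = s (since the Tl^+ already present dominates).
Ksp ≈ (0.42)^2 × s
s = 6.2 × 10^-12 M
Check: 2s = 1.2 × 10^-11 ≪ 0.42, so the approximation is valid.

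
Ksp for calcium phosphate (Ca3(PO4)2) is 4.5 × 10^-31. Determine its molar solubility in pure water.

s = 3.3 × 10^-7 M

Ca3(PO4)2(s) <=> 3 Ca^2+(aq) + 2 PO4^3-(aq)
Ksp = [Ca^2+]^3[PO4^3-]^2
For each mole of Ca3(PO4)2 that dissolves: [Ca^2+] = 3s, [PO4^3-] = 2s.
So Ksp = (3s)^3 × (2s)^2 = 108s^5
s^5 = 4.5 × 10^-31 / 108, so s = 3.3 × 10^-7 M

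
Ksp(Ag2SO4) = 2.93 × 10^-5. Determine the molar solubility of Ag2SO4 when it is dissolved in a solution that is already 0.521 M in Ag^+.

Ag2SO4(s) ⇌ 2 Ag^+(aq) + SO4^2-(aq)
Ksp = [Ag^+]^2[SO4^2-]
Let s = moles of Ag2SO4 that dissolve per litre. [Ag^+] = 0.521 + 2s ≈ 0.521, [SO4^2-] = s (since the Ag^+ already present dominates).
Ksp ≈ (0.521)^2 × s
s = 1.08 × 10^-4 M
Check: 2s = 2.2 × 10^-4 ≪ 0.521, so the approximation is valid.

s = 1.08e-4 M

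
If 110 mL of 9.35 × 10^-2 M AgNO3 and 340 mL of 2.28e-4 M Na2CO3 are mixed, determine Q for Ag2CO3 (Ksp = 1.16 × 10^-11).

Total volume = 110 + 340 = 450 mL.
[Ag^+] = 9.35 × 10^-2 × (110/450) = 2.286 x 10^-2 M
[CO3^2-] = 2.28 x 10^-4 × (340/450) = 1.723 × 10^-4 M
Ag2CO3(s) ⇌ 2 Ag^+(aq) + CO3^2-(aq), so Q = [Ag^+]^2[CO3^2-]
Q = (2.286 × 10^-2)^2(1.723 × 10^-4) = 9.00 x 10^-8
Q > Ksp, so Ag2CO3 will precipitate.

9.00e-8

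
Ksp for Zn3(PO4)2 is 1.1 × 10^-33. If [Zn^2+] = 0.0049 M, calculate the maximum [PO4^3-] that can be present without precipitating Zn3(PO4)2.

Zn3(PO4)2(s) ⇌ 3 Zn^2+(aq) + 2 PO4^3-(aq)
Ksp = [Zn^2+]^3[PO4^3-]^2
Precipitation begins when Q = Ksp. With [Zn^2+] = 0.0049 M:
1.1 × 10^-33 = (0.0049)^3 × [PO4^3-]^2
[PO4^3-] = (1.1 × 10^-33 / 1.18 × 10^-7)^(1/2) = 9.7 x 10^-14 M

[PO4^3-] = 9.7e-14 M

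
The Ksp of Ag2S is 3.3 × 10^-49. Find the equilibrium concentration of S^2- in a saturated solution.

Ag2S(s) <=> 2 Ag^+ + S^2-
Ksp = [Ag^+]^2[S^2-]
For each mole of Ag2S that dissolves: [Ag^+] = 2s, [S^2-] = s.
Substituting: Ksp = (2s)^2s = 4s^3
s = (3.3 × 10^-49 / 4)^(1/3) = 4.35 × 10^-17 M
[S^2-] = s = 4.4 × 10^-17 M

4.4 × 10^-17 M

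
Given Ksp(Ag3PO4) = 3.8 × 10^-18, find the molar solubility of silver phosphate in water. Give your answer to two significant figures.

Ag3PO4(s) ⇌ 3 Ag^+ + PO4^3-
Ksp = [Ag^+]^3[PO4^3-]
If s mol/L of Ag3PO4 dissolves, [Ag^+] = 3s and [PO4^3-] = s.
So Ksp = (3s)^3 × s = 27s^4
s = (3.8 × 10^-18 / 27)^(1/4) = 1.9 × 10^-5 M

s ≈ 1.9 × 10^-5 M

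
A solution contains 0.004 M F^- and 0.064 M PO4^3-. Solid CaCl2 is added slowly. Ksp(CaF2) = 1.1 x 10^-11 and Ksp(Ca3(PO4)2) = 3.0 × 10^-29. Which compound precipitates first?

Precipitation of each salt starts when its ion product equals its Ksp.
For CaF2: 1.1 x 10^-11 = (0.004)^2 × [Ca^2+]  ⇒  [Ca^2+] = 6.9 × 10^-7 M.
For Ca3(PO4)2: 3.0 × 10^-29 = (0.064)^2 × [Ca^2+]^3  ⇒  [Ca^2+] = 1.9 x 10^-9 M.
The salt with the lower threshold [Ca^2+] precipitates first: Ca3(PO4)2.

Ca3(PO4)2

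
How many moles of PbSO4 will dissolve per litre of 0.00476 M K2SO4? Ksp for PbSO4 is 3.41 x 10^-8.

PbSO4(s) ⇌ Pb^2+ + SO4^2-
Ksp = [Pb^2+][SO4^2-]
Let s be the molar solubility in this solution. [Pb^2+] = s, [SO4^2-] = 0.00476 + s ≈ 0.00476 (common-ion effect: SO4^2- is already 0.00476 M).
Ksp ≈ s × 0.00476
s = 7.16 x 10^-6 M
Check: s = 7.2 x 10^-6 ≪ 0.00476, so the approximation is valid.

7.16 x 10^-6 M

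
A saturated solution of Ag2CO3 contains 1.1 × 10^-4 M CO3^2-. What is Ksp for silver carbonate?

Ksp ≈ 5.3 × 10^-12

Ag2CO3(s) ⇌ 2 Ag^+(aq) + CO3^2-(aq)
Stoichiometry gives [Ag^+] = (2/1)[CO3^2-] = 2.20 x 10^-4 M.
Ksp = [Ag^+]^2[CO3^2-]
Ksp = (2.20 x 10^-4)^2 × 1.1 × 10^-4 = 5.3 x 10^-12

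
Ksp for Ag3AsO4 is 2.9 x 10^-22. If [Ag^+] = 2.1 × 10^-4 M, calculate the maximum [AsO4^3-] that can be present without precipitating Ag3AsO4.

Ag3AsO4(s) <=> 3 Ag^+ + AsO4^3-
Ksp = [Ag^+]^3[AsO4^3-]
Precipitation begins when Q = Ksp. With [Ag^+] = 2.1 × 10^-4 M:
2.9 x 10^-22 = (2.1 × 10^-4)^3 × [AsO4^3-]
[AsO4^3-] = (2.9 x 10^-22 / 9.26 x 10^-12) = 3.1 × 10^-11 M

3.1 × 10^-11 M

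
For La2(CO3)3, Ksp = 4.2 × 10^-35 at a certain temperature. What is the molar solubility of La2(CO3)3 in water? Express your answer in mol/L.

La2(CO3)3(s) <=> 2 La^3+ + 3 CO3^2-
Ksp = [La^3+]^2[CO3^2-]^3
For each mole of La2(CO3)3 that dissolves: [La^3+] = 2s, [CO3^2-] = 3s.
Substituting: Ksp = (2s)^2(3s)^3 = 108s^5
s = (4.2 × 10^-35 / 108)^(1/5) = 5.2 × 10^-8 M

5.2 × 10^-8 M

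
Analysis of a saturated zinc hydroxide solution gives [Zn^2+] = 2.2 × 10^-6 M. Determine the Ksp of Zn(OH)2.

Ksp = 4.3 × 10^-17

Zn(OH)2(s) <=> Zn^2+(aq) + 2 OH^-(aq)
Stoichiometry gives [OH^-] = (2/1)[Zn^2+] = 4.40 × 10^-6 M.
Ksp = [Zn^2+][OH^-]^2
Ksp = 2.2 × 10^-6 × (4.40 x 10^-6)^2 = 4.3 × 10^-17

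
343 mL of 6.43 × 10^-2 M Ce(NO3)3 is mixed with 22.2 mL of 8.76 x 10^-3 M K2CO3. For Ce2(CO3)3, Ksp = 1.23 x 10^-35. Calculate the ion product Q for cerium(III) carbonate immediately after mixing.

5.51 × 10^-13

Total volume = 343 + 22.2 = 365.2 mL.
[Ce^3+] = 6.43 × 10^-2 × (343/365.2) = 6.039 x 10^-2 M
[CO3^2-] = 8.76 × 10^-3 × (22.2/365.2) = 5.325 × 10^-4 M
Ce2(CO3)3(s) <=> 2 Ce^3+ + 3 CO3^2-, so Q = [Ce^3+]^2[CO3^2-]^3
Q = (6.039 x 10^-2)^2(5.325 × 10^-4)^3 = 5.51 x 10^-13
Q > Ksp, so Ce2(CO3)3 will precipitate.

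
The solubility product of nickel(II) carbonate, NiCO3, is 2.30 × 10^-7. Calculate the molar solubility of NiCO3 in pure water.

4.80 × 10^-4 M

NiCO3(s) <=> Ni^2+(aq) + CO3^2-(aq)
Ksp = [Ni^2+][CO3^2-]
If s mol/L of NiCO3 dissolves, [Ni^2+] = s and [CO3^2-] = s.
Ksp = (s)(s) = s^2
s = √(2.30 × 10^-7) = 4.80 x 10^-4 M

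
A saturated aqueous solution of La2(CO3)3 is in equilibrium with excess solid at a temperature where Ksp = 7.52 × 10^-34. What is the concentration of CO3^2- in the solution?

La2(CO3)3(s) <=> 2 La^3+(aq) + 3 CO3^2-(aq)
Ksp = [La^3+]^2[CO3^2-]^3
With molar solubility s: [La^3+] = 2s, [CO3^2-] = 3s.
So Ksp = (2s)^2 × (3s)^3 = 108s^5
s^5 = 7.52 × 10^-34 / 108, so s = 9.302 x 10^-8 M
[CO3^2-] = 3s = 2.79 × 10^-7 M

2.79e-7 M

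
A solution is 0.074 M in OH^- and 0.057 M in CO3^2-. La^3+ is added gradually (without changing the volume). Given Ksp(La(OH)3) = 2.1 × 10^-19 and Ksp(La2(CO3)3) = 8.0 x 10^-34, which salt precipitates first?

La(OH)3

Precipitation of each salt starts when its ion product equals its Ksp.
For La(OH)3: 2.1 × 10^-19 = (0.074)^3 × [La^3+]  ⇒  [La^3+] = 5.2 x 10^-16 M.
For La2(CO3)3: 8.0 x 10^-34 = (0.057)^3 × [La^3+]^2  ⇒  [La^3+] = 2.1 x 10^-15 M.
The salt with the lower threshold [La^3+] precipitates first: La(OH)3.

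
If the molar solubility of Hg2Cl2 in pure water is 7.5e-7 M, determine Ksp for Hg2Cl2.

Hg2Cl2(s) ⇌ Hg2^2+(aq) + 2 Cl^-(aq)
Let s = molar solubility. Then [Hg2^2+] = s and [Cl^-] = 2s.
Ksp = [Hg2^2+][Cl^-]^2
Substituting: Ksp = s(2s)^2 = 4s^3
With s = 7.5 × 10^-7: Ksp = 1.7 x 10^-18

Ksp ≈ 1.7e-18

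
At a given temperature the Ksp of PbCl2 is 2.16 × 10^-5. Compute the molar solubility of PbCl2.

PbCl2(s) ⇌ Pb^2+(aq) + 2 Cl^-(aq)
Ksp = [Pb^2+][Cl^-]^2
For each mole of PbCl2 that dissolves: [Pb^2+] = s, [Cl^-] = 2s.
Substituting: Ksp = s(2s)^2 = 4s^3
Solving, s = (2.16 × 10^-5/4)^(1/3) = 1.75 × 10^-2 M

0.0175 M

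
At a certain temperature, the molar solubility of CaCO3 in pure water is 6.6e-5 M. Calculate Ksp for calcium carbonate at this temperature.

Ksp ≈ 4.4 × 10^-9

CaCO3(s) ⇌ Ca^2+(aq) + CO3^2-(aq)
Let s = molar solubility. Then [Ca^2+] = s and [CO3^2-] = s.
Ksp = [Ca^2+][CO3^2-]
Ksp = (s)(s) = s^2
With s = 6.6 × 10^-5: Ksp = 4.4 x 10^-9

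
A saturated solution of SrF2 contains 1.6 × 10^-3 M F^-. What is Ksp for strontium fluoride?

SrF2(s) ⇌ Sr^2+ + 2 F^-
Stoichiometry gives [Sr^2+] = (1/2)[F^-] = 8.00 × 10^-4 M.
Ksp = [Sr^2+][F^-]^2
Ksp = 8.00 x 10^-4 × (1.6 × 10^-3)^2 = 2.0 x 10^-9

2.0e-9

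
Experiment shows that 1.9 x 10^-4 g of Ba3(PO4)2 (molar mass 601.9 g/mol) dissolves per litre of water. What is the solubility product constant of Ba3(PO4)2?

Molar solubility s = (1.9 x 10^-4 g/L) / (601.9 g/mol) = 3.16 × 10^-7 M.
Ba3(PO4)2(s) ⇌ 3 Ba^2+(aq) + 2 PO4^3-(aq)
With molar solubility s: [Ba^2+] = 3s, [PO4^3-] = 2s.
Ksp = [Ba^2+]^3[PO4^3-]^2
So Ksp = (3s)^3 × (2s)^2 = 108s^5
With s = 3.16 × 10^-7: Ksp = 3.4 x 10^-31

Ksp = 3.4 × 10^-31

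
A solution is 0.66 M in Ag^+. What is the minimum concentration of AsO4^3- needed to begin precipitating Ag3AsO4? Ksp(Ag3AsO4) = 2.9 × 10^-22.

Ag3AsO4(s) ⇌ 3 Ag^+(aq) + AsO4^3-(aq)
Ksp = [Ag^+]^3[AsO4^3-]
Precipitation begins when Q = Ksp. With [Ag^+] = 0.66 M:
2.9 × 10^-22 = (0.66)^3 × [AsO4^3-]
[AsO4^3-] = (2.9 × 10^-22 / 2.87 × 10^-1) = 1.0 × 10^-21 M

[AsO4^3-] = 1.0 × 10^-21 M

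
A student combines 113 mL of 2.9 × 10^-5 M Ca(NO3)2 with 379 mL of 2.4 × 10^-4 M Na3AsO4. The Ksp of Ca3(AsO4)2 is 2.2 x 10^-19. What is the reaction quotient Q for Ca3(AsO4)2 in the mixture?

1.0e-23

Total volume = 113 + 379 = 492 mL.
[Ca^2+] = 2.9 × 10^-5 × (113/492) = 6.66 × 10^-6 M
[AsO4^3-] = 2.4 × 10^-4 × (379/492) = 1.85 × 10^-4 M
Ca3(AsO4)2(s) ⇌ 3 Ca^2+(aq) + 2 AsO4^3-(aq), so Q = [Ca^2+]^3[AsO4^3-]^2
Q = (6.66 x 10^-6)^3(1.85 × 10^-4)^2 = 1.0 x 10^-23
Q < Ksp, so no precipitate of Ca3(AsO4)2 forms.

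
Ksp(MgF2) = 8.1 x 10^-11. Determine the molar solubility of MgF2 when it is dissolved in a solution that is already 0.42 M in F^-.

4.6e-10 M

MgF2(s) ⇌ Mg^2+ + 2 F^-
Ksp = [Mg^2+][F^-]^2
Let s be the molar solubility in this solution. [Mg^2+] = s, [F^-] = 0.42 + 2s ≈ 0.42 (common-ion effect: F^- is already 0.42 M).
Ksp ≈ s × (0.42)^2
s = 4.6 x 10^-10 M
Check: 2s = 9.2 × 10^-10 ≪ 0.42, so the approximation is valid.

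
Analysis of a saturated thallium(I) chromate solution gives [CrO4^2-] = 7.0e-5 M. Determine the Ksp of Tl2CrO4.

Tl2CrO4(s) ⇌ 2 Tl^+ + CrO4^2-
Stoichiometry gives [Tl^+] = (2/1)[CrO4^2-] = 1.40 × 10^-4 M.
Ksp = [Tl^+]^2[CrO4^2-]
Ksp = (1.40 × 10^-4)^2 × 7.0 × 10^-5 = 1.4 × 10^-12

1.4 × 10^-12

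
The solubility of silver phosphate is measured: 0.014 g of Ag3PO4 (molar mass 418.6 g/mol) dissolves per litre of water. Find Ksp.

Ksp = 3.4 × 10^-17

Molar solubility s = (1.4 × 10^-2 g/L) / (418.6 g/mol) = 3.34 × 10^-5 M.
Ag3PO4(s) ⇌ 3 Ag^+(aq) + PO4^3-(aq)
Let s = molar solubility. Then [Ag^+] = 3s and [PO4^3-] = s.
Ksp = [Ag^+]^3[PO4^3-]
Ksp = (3s)^3s = 27s^4
Ksp = 27 × (3.34 x 10^-5)^4 = 3.4 × 10^-17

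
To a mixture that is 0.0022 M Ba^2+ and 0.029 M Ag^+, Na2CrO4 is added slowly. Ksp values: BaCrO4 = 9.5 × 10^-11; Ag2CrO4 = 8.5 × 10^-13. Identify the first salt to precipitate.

Ag2CrO4

Each salt begins to precipitate when Q = Ksp, i.e. when [CrO4^2-] reaches its threshold.
For BaCrO4: 9.5 × 10^-11 = 0.0022 × [CrO4^2-]  ⇒  [CrO4^2-] = 4.3 × 10^-8 M.
For Ag2CrO4: 8.5 × 10^-13 = (0.029)^2 × [CrO4^2-]  ⇒  [CrO4^2-] = 1.0 x 10^-9 M.
The salt with the lower threshold [CrO4^2-] precipitates first: Ag2CrO4.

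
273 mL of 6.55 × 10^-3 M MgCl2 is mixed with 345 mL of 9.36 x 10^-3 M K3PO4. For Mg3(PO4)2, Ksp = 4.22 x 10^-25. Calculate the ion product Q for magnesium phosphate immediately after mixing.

Q ≈ 6.61e-13

Total volume = 273 + 345 = 618 mL.
[Mg^2+] = 6.55 × 10^-3 × (273/618) = 2.893 x 10^-3 M
[PO4^3-] = 9.36 x 10^-3 × (345/618) = 5.225 × 10^-3 M
Mg3(PO4)2(s) ⇌ 3 Mg^2+ + 2 PO4^3-, so Q = [Mg^2+]^3[PO4^3-]^2
Q = (2.893 x 10^-3)^3(5.225 × 10^-3)^2 = 6.61 × 10^-13
Q > Ksp, so Mg3(PO4)2 will precipitate.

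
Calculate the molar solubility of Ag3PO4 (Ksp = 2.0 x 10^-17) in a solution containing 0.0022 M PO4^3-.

s = 7.0 × 10^-6 M

Ag3PO4(s) ⇌ 3 Ag^+ + PO4^3-
Ksp = [Ag^+]^3[PO4^3-]
Let s = moles of Ag3PO4 that dissolve per litre. [Ag^+] = 3s, [PO4^3-] = 0.0022 + s ≈ 0.0022 (common-ion effect: PO4^3- is already 0.0022 M).
Ksp ≈ (3s)^3 × 0.0022
s = 7.0 x 10^-6 M
Check: s = 7.0 × 10^-6 ≪ 0.0022, so the approximation is valid.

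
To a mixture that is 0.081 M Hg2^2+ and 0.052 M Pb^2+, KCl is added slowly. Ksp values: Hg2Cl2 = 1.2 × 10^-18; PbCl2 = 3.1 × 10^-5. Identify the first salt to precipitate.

Each salt begins to precipitate when Q = Ksp, i.e. when [Cl^-] reaches its threshold.
For Hg2Cl2: 1.2 × 10^-18 = 0.081 × [Cl^-]^2  ⇒  [Cl^-] = 3.8 × 10^-9 M.
For PbCl2: 3.1 × 10^-5 = 0.052 × [Cl^-]^2  ⇒  [Cl^-] = 2.4 × 10^-2 M.
The salt with the lower threshold [Cl^-] precipitates first: Hg2Cl2.

Hg2Cl2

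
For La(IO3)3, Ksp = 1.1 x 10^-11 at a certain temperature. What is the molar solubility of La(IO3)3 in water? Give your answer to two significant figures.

s = 8.0e-4 M

La(IO3)3(s) ⇌ La^3+ + 3 IO3^-
Ksp = [La^3+][IO3^-]^3
With molar solubility s: [La^3+] = s, [IO3^-] = 3s.
Substituting: Ksp = s(3s)^3 = 27s^4
s^4 = 1.1 x 10^-11 / 27, so s = 8.0 × 10^-4 M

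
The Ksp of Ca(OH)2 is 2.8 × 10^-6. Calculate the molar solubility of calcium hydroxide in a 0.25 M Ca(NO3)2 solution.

s ≈ 1.7 x 10^-3 M

Ca(OH)2(s) ⇌ Ca^2+ + 2 OH^-
Ksp = [Ca^2+][OH^-]^2
Let s be the molar solubility in this solution. [Ca^2+] = 0.25 + s ≈ 0.25, [OH^-] = 2s (Ksp is small, so little additional dissolves).
Ksp ≈ 0.25 × (2s)^2
s = 1.7 × 10^-3 M
Check: s = 1.7 × 10^-3 ≪ 0.25, so the approximation is valid.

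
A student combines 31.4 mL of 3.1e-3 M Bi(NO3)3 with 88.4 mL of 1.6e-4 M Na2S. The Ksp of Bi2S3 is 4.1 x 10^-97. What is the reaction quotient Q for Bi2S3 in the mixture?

1.1e-18

Total volume = 31.4 + 88.4 = 119.8 mL.
[Bi^3+] = 3.1 x 10^-3 × (31.4/119.8) = 8.13 × 10^-4 M
[S^2-] = 1.6 x 10^-4 × (88.4/119.8) = 1.18 × 10^-4 M
Bi2S3(s) <=> 2 Bi^3+ + 3 S^2-, so Q = [Bi^3+]^2[S^2-]^3
Q = (8.13 x 10^-4)^2(1.18 × 10^-4)^3 = 1.1 × 10^-18
Q > Ksp, so Bi2S3 will precipitate.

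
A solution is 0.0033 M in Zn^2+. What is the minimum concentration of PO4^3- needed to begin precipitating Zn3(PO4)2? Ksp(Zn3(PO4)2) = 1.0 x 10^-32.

Zn3(PO4)2(s) ⇌ 3 Zn^2+ + 2 PO4^3-
Ksp = [Zn^2+]^3[PO4^3-]^2
Precipitation begins when Q = Ksp. With [Zn^2+] = 0.0033 M:
1.0 x 10^-32 = (0.0033)^3 × [PO4^3-]^2
[PO4^3-] = (1.0 x 10^-32 / 3.59 × 10^-8)^(1/2) = 5.3 × 10^-13 M

[PO4^3-] ≈ 5.3e-13 M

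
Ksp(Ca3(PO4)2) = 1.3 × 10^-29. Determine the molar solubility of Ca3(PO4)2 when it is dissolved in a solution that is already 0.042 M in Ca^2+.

Ca3(PO4)2(s) ⇌ 3 Ca^2+(aq) + 2 PO4^3-(aq)
Ksp = [Ca^2+]^3[PO4^3-]^2
Let s be the molar solubility in this solution. [Ca^2+] = 0.042 + 3s ≈ 0.042, [PO4^3-] = 2s (common-ion effect: Ca^2+ is already 0.042 M).
Ksp ≈ (0.042)^3 × (2s)^2
s = 2.1 × 10^-13 M
Check: 3s = 6.3 × 10^-13 ≪ 0.042, so the approximation is valid.

s ≈ 2.1e-13 M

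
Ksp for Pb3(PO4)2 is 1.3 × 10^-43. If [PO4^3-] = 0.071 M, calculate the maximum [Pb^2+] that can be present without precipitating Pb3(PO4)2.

[Pb^2+] = 3.0 × 10^-14 M

Pb3(PO4)2(s) ⇌ 3 Pb^2+(aq) + 2 PO4^3-(aq)
Ksp = [Pb^2+]^3[PO4^3-]^2
Precipitation begins when Q = Ksp. With [PO4^3-] = 0.071 M:
1.3 × 10^-43 = (0.071)^2 × [Pb^2+]^3
[Pb^2+] = (1.3 × 10^-43 / 5.04 × 10^-3)^(1/3) = 3.0 × 10^-14 M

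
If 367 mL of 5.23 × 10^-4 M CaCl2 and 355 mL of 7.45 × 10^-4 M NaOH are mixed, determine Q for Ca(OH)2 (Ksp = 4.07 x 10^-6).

Total volume = 367 + 355 = 722 mL.
[Ca^2+] = 5.23 × 10^-4 × (367/722) = 2.658 × 10^-4 M
[OH^-] = 7.45 × 10^-4 × (355/722) = 3.663 × 10^-4 M
Ca(OH)2(s) ⇌ Ca^2+ + 2 OH^-, so Q = [Ca^2+][OH^-]^2
Q = (2.658 x 10^-4)(3.663 x 10^-4)^2 = 3.57 × 10^-11
Q < Ksp, so no precipitate of Ca(OH)2 forms.

Q = 3.57 × 10^-11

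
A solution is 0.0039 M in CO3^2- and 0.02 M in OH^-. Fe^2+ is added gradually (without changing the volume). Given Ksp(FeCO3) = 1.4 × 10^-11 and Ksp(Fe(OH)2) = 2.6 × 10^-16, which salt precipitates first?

Precipitation of each salt starts when its ion product equals its Ksp.
For FeCO3: 1.4 × 10^-11 = 0.0039 × [Fe^2+]  ⇒  [Fe^2+] = 3.6 × 10^-9 M.
For Fe(OH)2: 2.6 × 10^-16 = (0.02)^2 × [Fe^2+]  ⇒  [Fe^2+] = 6.5 x 10^-13 M.
The salt with the lower threshold [Fe^2+] precipitates first: Fe(OH)2.

Fe(OH)2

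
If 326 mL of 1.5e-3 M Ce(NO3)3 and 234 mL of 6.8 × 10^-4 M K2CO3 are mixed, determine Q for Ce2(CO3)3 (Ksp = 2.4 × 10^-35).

Q ≈ 1.7e-17

Total volume = 326 + 234 = 560 mL.
[Ce^3+] = 1.5 x 10^-3 × (326/560) = 8.73 x 10^-4 M
[CO3^2-] = 6.8 x 10^-4 × (234/560) = 2.84 x 10^-4 M
Ce2(CO3)3(s) <=> 2 Ce^3+ + 3 CO3^2-, so Q = [Ce^3+]^2[CO3^2-]^3
Q = (8.73 × 10^-4)^2(2.84 × 10^-4)^3 = 1.7 × 10^-17
Q > Ksp, so Ce2(CO3)3 will precipitate.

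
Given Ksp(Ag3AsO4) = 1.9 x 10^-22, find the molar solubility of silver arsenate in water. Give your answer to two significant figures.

s = 1.6 × 10^-6 M

Ag3AsO4(s) ⇌ 3 Ag^+(aq) + AsO4^3-(aq)
Ksp = [Ag^+]^3[AsO4^3-]
If s mol/L of Ag3AsO4 dissolves, [Ag^+] = 3s and [AsO4^3-] = s.
So Ksp = (3s)^3 × s = 27s^4
Solving, s = (1.9 x 10^-22/27)^(1/4) = 1.6 × 10^-6 M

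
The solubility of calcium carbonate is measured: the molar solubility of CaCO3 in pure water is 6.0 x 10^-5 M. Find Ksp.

CaCO3(s) ⇌ Ca^2+ + CO3^2-
Let s = molar solubility. Then [Ca^2+] = s and [CO3^2-] = s.
Ksp = [Ca^2+][CO3^2-]
Ksp = (s)(s) = s^2
With s = 6.0 x 10^-5: Ksp = 3.6 × 10^-9

Ksp = 3.6 × 10^-9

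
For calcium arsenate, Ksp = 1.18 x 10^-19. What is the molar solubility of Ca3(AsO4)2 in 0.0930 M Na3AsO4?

Ca3(AsO4)2(s) ⇌ 3 Ca^2+ + 2 AsO4^3-
Ksp = [Ca^2+]^3[AsO4^3-]^2
Let s be the molar solubility in this solution. [Ca^2+] = 3s, [AsO4^3-] = 0.0930 + 2s ≈ 0.0930 (common-ion effect: AsO4^3- is already 0.0930 M).
Ksp ≈ (3s)^3 × (0.0930)^2
s = 7.96 x 10^-7 M
Check: 2s = 1.6 × 10^-6 ≪ 0.0930, so the approximation is valid.

s ≈ 7.96 × 10^-7 M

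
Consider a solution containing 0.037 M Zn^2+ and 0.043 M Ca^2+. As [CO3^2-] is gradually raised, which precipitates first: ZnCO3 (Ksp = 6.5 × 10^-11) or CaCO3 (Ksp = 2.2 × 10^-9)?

ZnCO3

Precipitation of each salt starts when its ion product equals its Ksp.
For ZnCO3: 6.5 × 10^-11 = 0.037 × [CO3^2-]  ⇒  [CO3^2-] = 1.8 x 10^-9 M.
For CaCO3: 2.2 × 10^-9 = 0.043 × [CO3^2-]  ⇒  [CO3^2-] = 5.1 × 10^-8 M.
The salt with the lower threshold [CO3^2-] precipitates first: ZnCO3.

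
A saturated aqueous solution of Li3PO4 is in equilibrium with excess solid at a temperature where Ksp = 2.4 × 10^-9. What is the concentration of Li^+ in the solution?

Li3PO4(s) ⇌ 3 Li^+(aq) + PO4^3-(aq)
Ksp = [Li^+]^3[PO4^3-]
For each mole of Li3PO4 that dissolves: [Li^+] = 3s, [PO4^3-] = s.
Ksp = (3s)^3s = 27s^4
s = (2.4 × 10^-9 / 27)^(1/4) = 3.07 × 10^-3 M
[Li^+] = 3s = 9.2 × 10^-3 M

[Li^+] = 9.2 × 10^-3 M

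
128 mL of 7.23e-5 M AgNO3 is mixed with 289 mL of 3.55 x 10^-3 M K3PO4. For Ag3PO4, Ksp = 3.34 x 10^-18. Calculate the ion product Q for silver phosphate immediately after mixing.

Q = 2.69 x 10^-17

Total volume = 128 + 289 = 417 mL.
[Ag^+] = 7.23 × 10^-5 × (128/417) = 2.219 × 10^-5 M
[PO4^3-] = 3.55 × 10^-3 × (289/417) = 2.460 × 10^-3 M
Ag3PO4(s) ⇌ 3 Ag^+ + PO4^3-, so Q = [Ag^+]^3[PO4^3-]
Q = (2.219 × 10^-5)^3(2.460 × 10^-3) = 2.69 × 10^-17
Q > Ksp, so Ag3PO4 will precipitate.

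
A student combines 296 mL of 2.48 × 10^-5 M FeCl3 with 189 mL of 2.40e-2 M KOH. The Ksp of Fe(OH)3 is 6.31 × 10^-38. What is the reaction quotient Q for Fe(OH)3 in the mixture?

Total volume = 296 + 189 = 485 mL.
[Fe^3+] = 2.48 × 10^-5 × (296/485) = 1.514 × 10^-5 M
[OH^-] = 2.40 × 10^-2 × (189/485) = 9.353 × 10^-3 M
Fe(OH)3(s) ⇌ Fe^3+(aq) + 3 OH^-(aq), so Q = [Fe^3+][OH^-]^3
Q = (1.514 x 10^-5)(9.353 x 10^-3)^3 = 1.24 × 10^-11
Q > Ksp, so Fe(OH)3 will precipitate.

Q ≈ 1.24e-11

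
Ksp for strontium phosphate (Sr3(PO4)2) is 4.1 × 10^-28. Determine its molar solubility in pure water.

Sr3(PO4)2(s) <=> 3 Sr^2+(aq) + 2 PO4^3-(aq)
Ksp = [Sr^2+]^3[PO4^3-]^2
Let s = molar solubility. Then [Sr^2+] = 3s and [PO4^3-] = 2s.
Ksp = (3s)^3(2s)^2 = 108s^5
s = (4.1 × 10^-28 / 108)^(1/5) = 1.3 × 10^-6 M

1.3e-6 M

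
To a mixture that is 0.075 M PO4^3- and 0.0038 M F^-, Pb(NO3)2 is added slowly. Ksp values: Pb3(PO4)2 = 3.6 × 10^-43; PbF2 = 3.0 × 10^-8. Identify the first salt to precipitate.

Precipitation of each salt starts when its ion product equals its Ksp.
For Pb3(PO4)2: 3.6 × 10^-43 = (0.075)^2 × [Pb^2+]^3  ⇒  [Pb^2+] = 4.0 × 10^-14 M.
For PbF2: 3.0 × 10^-8 = (0.0038)^2 × [Pb^2+]  ⇒  [Pb^2+] = 2.1 × 10^-3 M.
The salt with the lower threshold [Pb^2+] precipitates first: Pb3(PO4)2.

Pb3(PO4)2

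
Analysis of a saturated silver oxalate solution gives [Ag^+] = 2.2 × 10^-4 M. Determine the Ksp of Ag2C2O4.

5.3 × 10^-12

Ag2C2O4(s) ⇌ 2 Ag^+(aq) + C2O4^2-(aq)
Stoichiometry gives [C2O4^2-] = (1/2)[Ag^+] = 1.10 × 10^-4 M.
Ksp = [Ag^+]^2[C2O4^2-]
Ksp = (2.2 x 10^-4)^2 × 1.10 × 10^-4 = 5.3 × 10^-12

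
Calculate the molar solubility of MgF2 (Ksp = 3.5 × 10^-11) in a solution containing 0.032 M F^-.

MgF2(s) ⇌ Mg^2+ + 2 F^-
Ksp = [Mg^2+][F^-]^2
Let s be the molar solubility in this solution. [Mg^2+] = s, [F^-] = 0.032 + 2s ≈ 0.032 (since the F^- already present dominates).
Ksp ≈ s × (0.032)^2
s = 3.4 x 10^-8 M
Check: 2s = 6.8 x 10^-8 ≪ 0.032, so the approximation is valid.

s ≈ 3.4 × 10^-8 M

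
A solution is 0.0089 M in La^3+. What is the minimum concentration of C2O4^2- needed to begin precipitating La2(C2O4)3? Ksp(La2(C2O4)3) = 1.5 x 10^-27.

[C2O4^2-] ≈ 2.7e-8 M

La2(C2O4)3(s) ⇌ 2 La^3+(aq) + 3 C2O4^2-(aq)
Ksp = [La^3+]^2[C2O4^2-]^3
Precipitation begins when Q = Ksp. With [La^3+] = 0.0089 M:
1.5 x 10^-27 = (0.0089)^2 × [C2O4^2-]^3
[C2O4^2-] = (1.5 x 10^-27 / 7.92 × 10^-5)^(1/3) = 2.7 × 10^-8 M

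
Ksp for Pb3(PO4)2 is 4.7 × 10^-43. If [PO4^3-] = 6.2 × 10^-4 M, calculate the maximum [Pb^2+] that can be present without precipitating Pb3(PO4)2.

[Pb^2+] ≈ 1.1 × 10^-12 M

Pb3(PO4)2(s) ⇌ 3 Pb^2+(aq) + 2 PO4^3-(aq)
Ksp = [Pb^2+]^3[PO4^3-]^2
Precipitation begins when Q = Ksp. With [PO4^3-] = 6.2 × 10^-4 M:
4.7 × 10^-43 = (6.2 × 10^-4)^2 × [Pb^2+]^3
[Pb^2+] = (4.7 × 10^-43 / 3.84 × 10^-7)^(1/3) = 1.1 x 10^-12 M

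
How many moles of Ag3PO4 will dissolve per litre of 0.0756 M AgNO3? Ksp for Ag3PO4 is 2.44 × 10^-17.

s ≈ 5.65 × 10^-14 M

Ag3PO4(s) ⇌ 3 Ag^+ + PO4^3-
Ksp = [Ag^+]^3[PO4^3-]
Let s = moles of Ag3PO4 that dissolve per litre. [Ag^+] = 0.0756 + 3s ≈ 0.0756, [PO4^3-] = s (common-ion effect: Ag^+ is already 0.0756 M).
Ksp ≈ (0.0756)^3 × s
s = 5.65 × 10^-14 M
Check: 3s = 1.7 × 10^-13 ≪ 0.0756, so the approximation is valid.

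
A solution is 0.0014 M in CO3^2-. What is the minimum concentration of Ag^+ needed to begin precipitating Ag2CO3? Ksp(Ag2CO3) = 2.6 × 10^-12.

[Ag^+] = 4.3e-5 M

Ag2CO3(s) ⇌ 2 Ag^+ + CO3^2-
Ksp = [Ag^+]^2[CO3^2-]
Precipitation begins when Q = Ksp. With [CO3^2-] = 0.0014 M:
2.6 × 10^-12 = (0.0014) × [Ag^+]^2
[Ag^+] = (2.6 × 10^-12 / 1.4 × 10^-3)^(1/2) = 4.3 × 10^-5 M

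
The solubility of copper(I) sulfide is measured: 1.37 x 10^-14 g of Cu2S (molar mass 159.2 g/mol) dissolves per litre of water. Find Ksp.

Molar solubility s = (1.37 × 10^-14 g/L) / (159.2 g/mol) = 8.606 × 10^-17 M.
Cu2S(s) ⇌ 2 Cu^+(aq) + S^2-(aq)
For each mole of Cu2S that dissolves: [Cu^+] = 2s, [S^2-] = s.
Ksp = [Cu^+]^2[S^2-]
Substituting: Ksp = (2s)^2s = 4s^3
With s = 8.606 x 10^-17: Ksp = 2.55 × 10^-48

Ksp = 2.55 x 10^-48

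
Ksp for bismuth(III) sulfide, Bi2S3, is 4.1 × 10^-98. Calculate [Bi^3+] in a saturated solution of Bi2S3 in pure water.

Bi2S3(s) <=> 2 Bi^3+(aq) + 3 S^2-(aq)
Ksp = [Bi^3+]^2[S^2-]^3
If s mol/L of Bi2S3 dissolves, [Bi^3+] = 2s and [S^2-] = 3s.
Substituting: Ksp = (2s)^2(3s)^3 = 108s^5
Solving, s = (4.1 × 10^-98/108)^(1/5) = 1.31 x 10^-20 M
[Bi^3+] = 2s = 2.6 × 10^-20 M

[Bi^3+] = 2.6 × 10^-20 M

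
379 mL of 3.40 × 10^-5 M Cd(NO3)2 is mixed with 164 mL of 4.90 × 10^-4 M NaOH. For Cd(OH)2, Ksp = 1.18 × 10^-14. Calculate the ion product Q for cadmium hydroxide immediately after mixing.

Total volume = 379 + 164 = 543 mL.
[Cd^2+] = 3.40 × 10^-5 × (379/543) = 2.373 × 10^-5 M
[OH^-] = 4.90 × 10^-4 × (164/543) = 1.480 × 10^-4 M
Cd(OH)2(s) <=> Cd^2+ + 2 OH^-, so Q = [Cd^2+][OH^-]^2
Q = (2.373 x 10^-5)(1.480 x 10^-4)^2 = 5.20 × 10^-13
Q > Ksp, so Cd(OH)2 will precipitate.

Q = 5.20 x 10^-13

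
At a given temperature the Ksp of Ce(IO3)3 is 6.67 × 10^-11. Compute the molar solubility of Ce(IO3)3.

s ≈ 1.25e-3 M

Ce(IO3)3(s) ⇌ Ce^3+(aq) + 3 IO3^-(aq)
Ksp = [Ce^3+][IO3^-]^3
With molar solubility s: [Ce^3+] = s, [IO3^-] = 3s.
Substituting: Ksp = s(3s)^3 = 27s^4
Solving, s = (6.67 × 10^-11/27)^(1/4) = 1.25 × 10^-3 M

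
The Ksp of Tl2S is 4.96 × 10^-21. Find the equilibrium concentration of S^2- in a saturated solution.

Tl2S(s) ⇌ 2 Tl^+ + S^2-
Ksp = [Tl^+]^2[S^2-]
If s mol/L of Tl2S dissolves, [Tl^+] = 2s and [S^2-] = s.
Ksp = (2s)^2s = 4s^3
s = (4.96 × 10^-21 / 4)^(1/3) = 1.074 × 10^-7 M
[S^2-] = s = 1.07 × 10^-7 M

1.07 × 10^-7 M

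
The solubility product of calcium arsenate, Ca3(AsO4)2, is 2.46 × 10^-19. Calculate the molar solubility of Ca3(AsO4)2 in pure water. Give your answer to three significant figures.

Ca3(AsO4)2(s) <=> 3 Ca^2+ + 2 AsO4^3-
Ksp = [Ca^2+]^3[AsO4^3-]^2
Let s = molar solubility. Then [Ca^2+] = 3s and [AsO4^3-] = 2s.
Substituting: Ksp = (3s)^3(2s)^2 = 108s^5
s^5 = 2.46 × 10^-19 / 108, so s = 7.44 × 10^-5 M

s ≈ 7.44 x 10^-5 M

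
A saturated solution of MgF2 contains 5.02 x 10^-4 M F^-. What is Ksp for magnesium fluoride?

Ksp = 6.33 x 10^-11

MgF2(s) <=> Mg^2+ + 2 F^-
Stoichiometry gives [Mg^2+] = (1/2)[F^-] = 2.510 × 10^-4 M.
Ksp = [Mg^2+][F^-]^2
Ksp = 2.510 x 10^-4 × (5.02 x 10^-4)^2 = 6.33 x 10^-11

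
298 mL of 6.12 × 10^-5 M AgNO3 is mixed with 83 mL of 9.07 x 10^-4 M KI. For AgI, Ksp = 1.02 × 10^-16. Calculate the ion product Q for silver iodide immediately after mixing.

Total volume = 298 + 83 = 381 mL.
[Ag^+] = 6.12 × 10^-5 × (298/381) = 4.787 × 10^-5 M
[I^-] = 9.07 × 10^-4 × (83/381) = 1.976 × 10^-4 M
AgI(s) ⇌ Ag^+ + I^-, so Q = [Ag^+][I^-]
Q = (4.787 × 10^-5)(1.976 × 10^-4) = 9.46 x 10^-9
Q > Ksp, so AgI will precipitate.

Q ≈ 9.46 × 10^-9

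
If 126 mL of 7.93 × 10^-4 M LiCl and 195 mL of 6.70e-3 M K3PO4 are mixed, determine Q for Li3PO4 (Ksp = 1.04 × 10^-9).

Total volume = 126 + 195 = 321 mL.
[Li^+] = 7.93 × 10^-4 × (126/321) = 3.113 × 10^-4 M
[PO4^3-] = 6.70 x 10^-3 × (195/321) = 4.070 × 10^-3 M
Li3PO4(s) <=> 3 Li^+(aq) + PO4^3-(aq), so Q = [Li^+]^3[PO4^3-]
Q = (3.113 × 10^-4)^3(4.070 × 10^-3) = 1.23 × 10^-13
Q < Ksp, so no precipitate of Li3PO4 forms.

Q ≈ 1.23 × 10^-13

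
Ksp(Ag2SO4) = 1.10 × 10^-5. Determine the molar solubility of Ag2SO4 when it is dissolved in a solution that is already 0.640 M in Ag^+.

Ag2SO4(s) ⇌ 2 Ag^+(aq) + SO4^2-(aq)
Ksp = [Ag^+]^2[SO4^2-]
If s mol/L dissolves here, [Ag^+] = 0.640 + 2s ≈ 0.640, [SO4^2-] = s (Ksp is small, so little additional dissolves).
Ksp ≈ (0.640)^2 × s
s = 2.69 x 10^-5 M
Check: 2s = 5.4 × 10^-5 ≪ 0.640, so the approximation is valid.

s = 2.69e-5 M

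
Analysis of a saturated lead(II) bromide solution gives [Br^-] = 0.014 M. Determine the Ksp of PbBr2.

Ksp ≈ 1.4 × 10^-6

PbBr2(s) ⇌ Pb^2+ + 2 Br^-
Stoichiometry gives [Pb^2+] = (1/2)[Br^-] = 7.00 x 10^-3 M.
Ksp = [Pb^2+][Br^-]^2
Ksp = 7.00 x 10^-3 × (1.4 × 10^-2)^2 = 1.4 x 10^-6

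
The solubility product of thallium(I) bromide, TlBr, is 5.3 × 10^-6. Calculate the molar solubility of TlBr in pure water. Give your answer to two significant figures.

TlBr(s) ⇌ Tl^+(aq) + Br^-(aq)
Ksp = [Tl^+][Br^-]
Let s = molar solubility. Then [Tl^+] = s and [Br^-] = s.
Ksp = s × s = s^2
s = √(5.3 × 10^-6) = 2.3 × 10^-3 M

s = 2.3 x 10^-3 M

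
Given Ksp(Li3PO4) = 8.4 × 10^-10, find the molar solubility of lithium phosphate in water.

2.4 × 10^-3 M

Li3PO4(s) ⇌ 3 Li^+(aq) + PO4^3-(aq)
Ksp = [Li^+]^3[PO4^3-]
Let s = molar solubility. Then [Li^+] = 3s and [PO4^3-] = s.
Ksp = (3s)^3s = 27s^4
s = (8.4 × 10^-10 / 27)^(1/4) = 2.4 × 10^-3 M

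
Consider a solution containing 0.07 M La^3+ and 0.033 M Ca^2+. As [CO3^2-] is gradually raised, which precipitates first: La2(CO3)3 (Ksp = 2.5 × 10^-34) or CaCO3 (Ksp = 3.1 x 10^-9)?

La2(CO3)3

Precipitation of each salt starts when its ion product equals its Ksp.
For La2(CO3)3: 2.5 × 10^-34 = (0.07)^2 × [CO3^2-]^3  ⇒  [CO3^2-] = 3.7 x 10^-11 M.
For CaCO3: 3.1 x 10^-9 = 0.033 × [CO3^2-]  ⇒  [CO3^2-] = 9.4 × 10^-8 M.
The salt with the lower threshold [CO3^2-] precipitates first: La2(CO3)3.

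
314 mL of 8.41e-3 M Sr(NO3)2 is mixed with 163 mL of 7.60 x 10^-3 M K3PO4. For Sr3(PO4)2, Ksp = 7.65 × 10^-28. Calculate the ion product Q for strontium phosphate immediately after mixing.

Q = 1.14 × 10^-12

Total volume = 314 + 163 = 477 mL.
[Sr^2+] = 8.41 x 10^-3 × (314/477) = 5.536 × 10^-3 M
[PO4^3-] = 7.60 × 10^-3 × (163/477) = 2.597 x 10^-3 M
Sr3(PO4)2(s) ⇌ 3 Sr^2+(aq) + 2 PO4^3-(aq), so Q = [Sr^2+]^3[PO4^3-]^2
Q = (5.536 x 10^-3)^3(2.597 × 10^-3)^2 = 1.14 x 10^-12
Q > Ksp, so Sr3(PO4)2 will precipitate.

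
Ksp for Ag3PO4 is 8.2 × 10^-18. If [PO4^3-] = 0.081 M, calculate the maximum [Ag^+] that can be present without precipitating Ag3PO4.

4.7 × 10^-6 M

Ag3PO4(s) ⇌ 3 Ag^+(aq) + PO4^3-(aq)
Ksp = [Ag^+]^3[PO4^3-]
Precipitation begins when Q = Ksp. With [PO4^3-] = 0.081 M:
8.2 × 10^-18 = (0.081) × [Ag^+]^3
[Ag^+] = (8.2 × 10^-18 / 8.1 × 10^-2)^(1/3) = 4.7 x 10^-6 M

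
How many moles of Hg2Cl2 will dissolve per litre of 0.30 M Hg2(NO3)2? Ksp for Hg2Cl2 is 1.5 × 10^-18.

s = 1.1 x 10^-9 M

Hg2Cl2(s) <=> Hg2^2+ + 2 Cl^-
Ksp = [Hg2^2+][Cl^-]^2
Let s = moles of Hg2Cl2 that dissolve per litre. [Hg2^2+] = 0.30 + s ≈ 0.30, [Cl^-] = 2s (since Hg2^2+ from Hg2(NO3)2 dominates).
Ksp ≈ 0.30 × (2s)^2
s = 1.1 × 10^-9 M
Check: s = 1.1 × 10^-9 ≪ 0.30, so the approximation is valid.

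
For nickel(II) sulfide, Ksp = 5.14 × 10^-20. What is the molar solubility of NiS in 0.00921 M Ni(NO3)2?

5.58e-18 M

NiS(s) <=> Ni^2+(aq) + S^2-(aq)
Ksp = [Ni^2+][S^2-]
Let s be the molar solubility in this solution. [Ni^2+] = 0.00921 + s ≈ 0.00921, [S^2-] = s (since Ni^2+ from Ni(NO3)2 dominates).
Ksp ≈ 0.00921 × s
s = 5.58 × 10^-18 M
Check: s = 5.6 × 10^-18 ≪ 0.00921, so the approximation is valid.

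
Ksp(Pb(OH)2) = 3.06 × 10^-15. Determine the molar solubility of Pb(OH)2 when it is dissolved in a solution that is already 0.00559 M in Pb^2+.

s = 3.70 × 10^-7 M

Pb(OH)2(s) <=> Pb^2+(aq) + 2 OH^-(aq)
Ksp = [Pb^2+][OH^-]^2
Let s = moles of Pb(OH)2 that dissolve per litre. [Pb^2+] = 0.00559 + s ≈ 0.00559, [OH^-] = 2s (since the Pb^2+ already present dominates).
Ksp ≈ 0.00559 × (2s)^2
s = 3.70 × 10^-7 M
Check: s = 3.7 × 10^-7 ≪ 0.00559, so the approximation is valid.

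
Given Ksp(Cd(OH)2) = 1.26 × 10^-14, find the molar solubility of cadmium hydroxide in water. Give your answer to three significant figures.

Cd(OH)2(s) ⇌ Cd^2+ + 2 OH^-
Ksp = [Cd^2+][OH^-]^2
If s mol/L of Cd(OH)2 dissolves, [Cd^2+] = s and [OH^-] = 2s.
Substituting: Ksp = s(2s)^2 = 4s^3
s^3 = 1.26 × 10^-14 / 4, so s = 1.47 x 10^-5 M

s = 1.47 × 10^-5 M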